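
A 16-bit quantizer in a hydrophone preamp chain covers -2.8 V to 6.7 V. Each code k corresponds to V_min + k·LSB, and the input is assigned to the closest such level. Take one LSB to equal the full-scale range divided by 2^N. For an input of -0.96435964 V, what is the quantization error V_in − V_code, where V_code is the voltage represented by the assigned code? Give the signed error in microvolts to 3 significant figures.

Range = 6.7 − (-2.8) = 9.5 V. LSB = 9.5 V / 2^16 ≈ 145.0 µV.
(V_in − V_min)/LSB = (-0.96435964 − (-2.8)) × 65536/9.5 = 12663.2133 → nearest code k = 12663.
V_code = V_min + k × range/2^16 = -2.8 + 12663 × 9.5/65536 = -0.96439056396 V.
e = -0.96435964 − (-0.96439056396) = +30.9 µV.

+30.9 µV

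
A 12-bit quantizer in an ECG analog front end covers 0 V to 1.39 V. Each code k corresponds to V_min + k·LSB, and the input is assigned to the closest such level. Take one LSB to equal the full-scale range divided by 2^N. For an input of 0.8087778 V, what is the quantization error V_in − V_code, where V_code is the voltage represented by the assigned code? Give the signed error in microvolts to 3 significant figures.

+93.7 µV

Range is 1.39 V. LSB = 1.39 V / 2^12 ≈ 339.4 µV.
Position in LSBs: (0.8087778 − (0)) × 4096/1.39 = 2383.2762; rounding gives k = 2383.
V_code = 0 + (2383/4096) × 1.39 = 0.8086840820 V.
e = 0.8087778 − (0.8086840820) = +93.7 µV.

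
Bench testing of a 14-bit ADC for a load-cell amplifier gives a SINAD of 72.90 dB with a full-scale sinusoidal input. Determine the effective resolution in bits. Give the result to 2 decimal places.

11.82 bits

ENOB = (SINAD − 1.76) / 6.02 = (72.90 − 1.76) / 6.02 = 71.14 / 6.02 = 11.8173.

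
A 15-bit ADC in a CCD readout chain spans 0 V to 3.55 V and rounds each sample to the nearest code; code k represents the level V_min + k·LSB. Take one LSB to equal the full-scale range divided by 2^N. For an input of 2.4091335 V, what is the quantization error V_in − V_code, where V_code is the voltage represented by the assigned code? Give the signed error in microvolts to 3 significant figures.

Span = 3.55 V. LSB = 3.55 V / 2^15 ≈ 108.3 µV.
(2.4091335 − (0)) / LSB = 2.4091335 × 32768/3.55 = 22237.3201. Nearest integer: k = 22237.
Reconstructed level: 0 + 22237 × 3.55/32768 V = 2.4090988159 V.
Error = V_in − V_code = 2.4091335 − (2.4090988159) = +34.7 µV.

+34.7 µV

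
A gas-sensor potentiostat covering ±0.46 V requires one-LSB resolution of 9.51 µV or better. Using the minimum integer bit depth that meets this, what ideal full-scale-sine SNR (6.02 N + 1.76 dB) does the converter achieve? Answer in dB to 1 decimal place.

104.1 dB

Span: 0.46 V − (-0.46 V) = 0.92 V.
Required number of levels: 0.92/9.51 µV = 96740; smallest N with 2^N ≥ that is 17.
SNR = 6.02 × 17 + 1.76 = 104.10 dB.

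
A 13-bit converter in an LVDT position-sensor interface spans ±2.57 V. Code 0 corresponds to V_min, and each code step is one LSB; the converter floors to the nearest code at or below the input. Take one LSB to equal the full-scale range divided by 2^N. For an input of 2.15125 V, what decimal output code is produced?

Range = 2.57 − (-2.57) = 5.14 V. LSB = 5.14 V / 2^13 ≈ 0.6274 mV.
(V_in − V_min) × 2^13/range = (2.15125 − (-2.57)) × 8192/5.14 = 7524.607.
Floor → code = 7524.

7524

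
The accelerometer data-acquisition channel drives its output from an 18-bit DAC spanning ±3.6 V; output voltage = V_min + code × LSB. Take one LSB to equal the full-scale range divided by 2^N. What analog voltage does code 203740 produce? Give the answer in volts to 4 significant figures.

1.996 V

Full-scale range = 3.6 V − (-3.6 V) = 7.2 V. LSB = 7.2 V / 2^18.
Output = V_min + (203740/262144) × range = -3.6 + 0.777206 × 7.2 V
      = -3.6 + 5.59589 = 1.99589 V.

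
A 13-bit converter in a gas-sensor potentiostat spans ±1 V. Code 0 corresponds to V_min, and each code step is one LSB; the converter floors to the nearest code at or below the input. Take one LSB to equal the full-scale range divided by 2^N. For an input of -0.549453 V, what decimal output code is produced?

Range = 1 − (-1) = 2 V. LSB = 2 V / 2^13 ≈ 244.1 µV.
code = ⌊(V_in − V_min)/LSB⌋ = ⌊(V_in − V_min) × 2^13 / range⌋
     = ⌊(-0.549453 − (-1)) × 8192 / 2⌋ = ⌊0.450547 × 8192/2⌋
     = ⌊1845.441⌋ = 1845.

1845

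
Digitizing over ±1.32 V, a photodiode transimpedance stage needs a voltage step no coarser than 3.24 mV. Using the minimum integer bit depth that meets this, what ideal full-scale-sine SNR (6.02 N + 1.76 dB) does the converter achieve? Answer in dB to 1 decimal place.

Span: 1.32 V − (-1.32 V) = 2.64 V.
Need 2^N ≥ 2.64 V / 3.24 mV = 814.8 → N_min = 10.
Ideal SNR at N = 10: 6.02·10 + 1.76 = 62.0 dB.

62.0 dB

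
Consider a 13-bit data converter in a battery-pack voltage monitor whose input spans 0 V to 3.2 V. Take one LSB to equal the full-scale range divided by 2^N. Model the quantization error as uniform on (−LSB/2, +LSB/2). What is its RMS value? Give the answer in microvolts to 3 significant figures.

Range is 3.2 V.
LSB = 3.2 V / 2^13 = 390.63 µV.
For a uniform distribution on [−LSB/2, +LSB/2], V_rms = LSB/√12 = 390.63 µV/3.4641 = 113 µV.

113 µV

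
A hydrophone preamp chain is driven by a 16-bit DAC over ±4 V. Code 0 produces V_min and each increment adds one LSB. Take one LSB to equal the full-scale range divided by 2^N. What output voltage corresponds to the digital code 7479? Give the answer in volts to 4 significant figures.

The full-scale span is 4 − (-4) = 8 V. LSB = 8 V / 2^16.
Output = V_min + (7479/65536) × range = -4 + 0.114120 × 8 V
      = -4 + 0.912964 = -3.08704 V.

-3.087 V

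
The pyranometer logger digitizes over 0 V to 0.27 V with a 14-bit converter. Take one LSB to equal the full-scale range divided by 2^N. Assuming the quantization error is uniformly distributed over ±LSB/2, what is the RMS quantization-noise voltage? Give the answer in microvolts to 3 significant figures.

Full-scale range = 0.27 V.
LSB = 0.27 V / 2^14 = 16.479 µV.
V_rms = LSB/√12 = 16.479 µV / √12 = 4.76 µV.

4.76 µV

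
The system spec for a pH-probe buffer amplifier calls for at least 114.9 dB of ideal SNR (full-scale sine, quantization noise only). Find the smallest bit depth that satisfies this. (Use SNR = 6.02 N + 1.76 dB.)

Solving 6.02 N ≥ 114.9 − 1.76: N ≥ 18.794. Round up → N = 19.

19 bits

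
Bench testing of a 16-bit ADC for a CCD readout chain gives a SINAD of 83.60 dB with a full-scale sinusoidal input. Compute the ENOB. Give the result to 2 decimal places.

13.59 bits

ENOB = (83.60 − 1.76)/6.02 = 13.5947 bits.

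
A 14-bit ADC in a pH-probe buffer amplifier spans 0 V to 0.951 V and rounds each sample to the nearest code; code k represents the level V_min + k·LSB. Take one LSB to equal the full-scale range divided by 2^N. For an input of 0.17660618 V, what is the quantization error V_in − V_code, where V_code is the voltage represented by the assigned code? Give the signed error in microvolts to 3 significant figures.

−23.0 µV

Span = 0.951 V. LSB = 0.951 V / 2^14 ≈ 58.04 µV.
(0.17660618 − (0)) / LSB = 0.17660618 × 16384/0.951 = 3042.6032. Nearest integer: k = 3043.
V_code = 0 + (3043/16384) × 0.951 = 0.17662921143 V.
V_in − V_code = 0.17660618 − (0.17662921143) = −23.0 µV.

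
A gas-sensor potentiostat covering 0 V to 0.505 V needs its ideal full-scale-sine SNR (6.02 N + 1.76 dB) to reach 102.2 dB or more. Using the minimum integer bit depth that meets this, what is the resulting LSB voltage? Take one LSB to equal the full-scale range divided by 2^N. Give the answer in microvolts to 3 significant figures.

Range is 0.505 V.
N ≥ (102.2 − 1.76)/6.02 = 16.684 → N_min = 17.
Step size = 0.505/131072 V = 3.85 µV.

3.85 µV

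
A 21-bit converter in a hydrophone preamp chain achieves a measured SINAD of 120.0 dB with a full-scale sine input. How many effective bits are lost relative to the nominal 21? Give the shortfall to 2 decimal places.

N_eff = (120.0 − 1.76)/6.02 = 19.6412 bits.
Shortfall = 21 − 19.6412 = 1.3588 bits.

1.36 bits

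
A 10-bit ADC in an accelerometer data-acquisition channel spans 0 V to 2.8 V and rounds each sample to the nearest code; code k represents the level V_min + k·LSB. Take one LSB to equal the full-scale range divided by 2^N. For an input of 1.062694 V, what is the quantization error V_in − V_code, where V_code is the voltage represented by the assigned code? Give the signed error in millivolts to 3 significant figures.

Span = 2.8 V. LSB = 2.8 V / 2^10 ≈ 2.734 mV.
(1.062694 − (0)) / LSB = 1.062694 × 1024/2.8 = 388.6424. Nearest integer: k = 389.
V_code = 0 + (389/1024) × 2.8 = 1.063671875 V.
V_in − V_code = 1.062694 − (1.063671875) = −0.978 mV.

−0.978 mV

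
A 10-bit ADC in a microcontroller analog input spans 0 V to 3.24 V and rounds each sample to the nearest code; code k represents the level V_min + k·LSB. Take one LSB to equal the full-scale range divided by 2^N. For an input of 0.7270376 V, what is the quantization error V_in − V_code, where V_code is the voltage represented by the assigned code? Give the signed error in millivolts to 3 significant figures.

−0.697 mV

V_FS = 3.24 V. LSB = 3.24 V / 2^10 ≈ 3.164 mV.
(V_in − V_min)/LSB = (0.7270376 − (0)) × 1024/3.24 = 229.7798 → nearest code k = 230.
V_code = V_min + k × range/2^10 = 0 + 230 × 3.24/1024 = 0.7277343750 V.
e = 0.7270376 − (0.7277343750) = −0.697 mV.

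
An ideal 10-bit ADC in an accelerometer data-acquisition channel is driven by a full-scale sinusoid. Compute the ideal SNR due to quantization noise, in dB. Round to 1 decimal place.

62.0 dB

For an ideal N-bit converter with full-scale sine input, SNR = 6.02 N + 1.76 dB. SNR = 6.02 × 10 + 1.76 = 60.20 + 1.76 = 61.96 dB.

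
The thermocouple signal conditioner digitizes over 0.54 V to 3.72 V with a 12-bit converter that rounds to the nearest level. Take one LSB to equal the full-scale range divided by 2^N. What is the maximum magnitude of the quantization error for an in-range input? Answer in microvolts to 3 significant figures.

Span: 3.72 V − (0.54 V) = 3.18 V.
LSB = 3.18 V ÷ 2^12 = 3.18/4096 V = 0.77637 mV.
A rounding quantizer has |error| ≤ LSB/2 = 388 µV.

388 µV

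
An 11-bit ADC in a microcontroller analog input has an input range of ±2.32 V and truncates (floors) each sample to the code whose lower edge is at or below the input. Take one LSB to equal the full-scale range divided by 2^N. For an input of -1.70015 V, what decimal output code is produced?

273

Full-scale range = 2.32 V − (-2.32 V) = 4.64 V. LSB = 4.64 V / 2^11 ≈ 2.266 mV.
(V_in − V_min) × 2^11/range = (-1.70015 − (-2.32)) × 2048/4.64 = 273.589.
Floor → code = 273.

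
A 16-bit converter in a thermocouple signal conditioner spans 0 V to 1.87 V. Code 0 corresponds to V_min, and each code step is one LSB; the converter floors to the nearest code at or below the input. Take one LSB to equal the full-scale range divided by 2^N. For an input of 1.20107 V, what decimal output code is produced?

Span = 1.87 V. LSB = 1.87 V / 2^16 ≈ 28.53 µV.
(V_in − V_min) × 2^16/range = (1.20107 − (0)) × 65536/1.87 = 42092.686.
Floor → code = 42092.

42092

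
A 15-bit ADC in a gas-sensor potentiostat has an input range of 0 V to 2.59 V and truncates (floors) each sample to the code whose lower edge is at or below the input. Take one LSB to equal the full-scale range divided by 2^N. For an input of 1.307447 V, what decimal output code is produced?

Range is 2.59 V. LSB = 2.59 V / 2^15 ≈ 79.04 µV.
(V_in − V_min) × 2^15/range = (1.307447 − (0)) × 32768/2.59 = 16541.476.
Floor → code = 16541.

16541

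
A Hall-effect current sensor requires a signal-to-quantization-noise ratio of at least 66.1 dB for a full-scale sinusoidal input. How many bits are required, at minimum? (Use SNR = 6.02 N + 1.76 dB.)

11 bits

N ≥ (66.1 − 1.76)/6.02 = 10.688 → N_min = 11.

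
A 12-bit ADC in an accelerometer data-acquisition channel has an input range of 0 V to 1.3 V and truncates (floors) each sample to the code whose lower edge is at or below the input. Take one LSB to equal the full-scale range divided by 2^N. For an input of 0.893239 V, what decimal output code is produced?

Range is 1.3 V. LSB = 1.3 V / 2^12 ≈ 317.4 µV.
code = ⌊(V_in − V_min)/LSB⌋ = ⌊(V_in − V_min) × 2^12 / range⌋
     = ⌊(0.893239 − (0)) × 4096 / 1.3⌋ = ⌊0.893239 × 4096/1.3⌋
     = ⌊2814.390⌋ = 2814.

2814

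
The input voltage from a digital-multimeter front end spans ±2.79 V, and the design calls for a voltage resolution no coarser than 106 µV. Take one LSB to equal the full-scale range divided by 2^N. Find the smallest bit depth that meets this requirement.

16 bits

Full-scale range = 2.79 V − (-2.79 V) = 5.58 V.
Levels needed ≥ 5.58/106 µV = 52640. 2^16 = 65536 suffices, so N_min = 16.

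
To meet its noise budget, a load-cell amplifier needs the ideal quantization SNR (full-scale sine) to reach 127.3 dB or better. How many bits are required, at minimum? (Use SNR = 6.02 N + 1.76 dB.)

6.02 N + 1.76 ≥ 127.3 gives N ≥ 20.854, so the minimum integer is 21.

21 bits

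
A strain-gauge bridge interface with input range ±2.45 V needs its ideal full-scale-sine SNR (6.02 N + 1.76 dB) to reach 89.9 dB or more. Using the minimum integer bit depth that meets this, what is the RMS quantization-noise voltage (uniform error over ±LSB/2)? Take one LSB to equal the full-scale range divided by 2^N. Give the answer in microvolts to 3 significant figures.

The full-scale span is 2.45 − (-2.45) = 4.9 V.
Required N = ⌈(89.9 − 1.76)/6.02⌉ = ⌈14.641⌉ = 15.
Step size = 4.9/32768 V = 149.54 µV.
σ_q = LSB/√12 = 149.54 µV/3.4641 = 43.2 µV.

43.2 µV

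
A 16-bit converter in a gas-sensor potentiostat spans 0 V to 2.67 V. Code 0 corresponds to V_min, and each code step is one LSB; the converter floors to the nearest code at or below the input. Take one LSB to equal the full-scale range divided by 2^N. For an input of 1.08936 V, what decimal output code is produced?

26738

Span = 2.67 V. LSB = 2.67 V / 2^16 ≈ 40.74 µV.
(V_in − V_min) × 2^16/range = (1.08936 − (0)) × 65536/2.67 = 26738.688.
Floor → code = 26738.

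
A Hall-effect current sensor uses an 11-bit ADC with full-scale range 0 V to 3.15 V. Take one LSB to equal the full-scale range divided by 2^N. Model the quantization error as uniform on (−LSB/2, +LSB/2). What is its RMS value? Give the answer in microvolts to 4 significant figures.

Range is 3.15 V.
One LSB is 3.15 V / 2048 = 1.53809 mV.
V_rms = LSB/√12 = 1.53809 mV / √12 = 444.0 µV.

444.0 µV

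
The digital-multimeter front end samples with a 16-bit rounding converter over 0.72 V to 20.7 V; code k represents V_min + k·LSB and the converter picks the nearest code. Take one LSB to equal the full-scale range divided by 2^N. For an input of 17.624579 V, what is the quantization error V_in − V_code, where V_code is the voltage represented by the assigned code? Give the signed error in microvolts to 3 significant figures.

Span: 20.7 V − (0.72 V) = 19.98 V. LSB = 19.98 V / 2^16 ≈ 304.9 µV.
(17.624579 − (0.72)) / LSB = 16.904579 × 65536/19.98 = 55448.3728. Nearest integer: k = 55448.
V_code = V_min + k × range/2^16 = 0.72 + 55448 × 19.98/65536 = 17.624465332 V.
e = 17.624579 − (17.624465332) = +114 µV.

+114 µV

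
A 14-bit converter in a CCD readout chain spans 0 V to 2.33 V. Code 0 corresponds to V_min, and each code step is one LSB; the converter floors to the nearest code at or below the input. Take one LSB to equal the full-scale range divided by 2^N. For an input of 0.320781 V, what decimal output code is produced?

2255

V_FS = 2.33 V. LSB = 2.33 V / 2^14 ≈ 142.2 µV.
V_in − V_min = 0.320781 − (0) = 0.320781 V.
Divide by LSB: 0.320781 × 16384/2.33 = 2255.6549.
Truncating gives code 2255.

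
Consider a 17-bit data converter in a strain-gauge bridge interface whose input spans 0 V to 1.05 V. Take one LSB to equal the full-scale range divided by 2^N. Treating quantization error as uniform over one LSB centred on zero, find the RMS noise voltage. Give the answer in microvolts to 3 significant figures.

Range is 1.05 V.
Step size = 1.05/131072 V = 8.0109 µV.
σ_q = LSB/√12 = 8.0109 µV/3.4641 = 2.31 µV.

2.31 µV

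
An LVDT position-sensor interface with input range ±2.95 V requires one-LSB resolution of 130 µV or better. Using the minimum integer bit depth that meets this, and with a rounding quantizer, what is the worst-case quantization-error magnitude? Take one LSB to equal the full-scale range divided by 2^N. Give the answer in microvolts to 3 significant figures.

Range = 2.95 − (-2.95) = 5.9 V.
Required number of levels: 5.9/130 µV = 45385; smallest N with 2^N ≥ that is 16.
LSB = 5.9 V / 2^16 = 90.027 µV.
Max error for round-to-nearest is LSB/2 = 45.0 µV.

45.0 µV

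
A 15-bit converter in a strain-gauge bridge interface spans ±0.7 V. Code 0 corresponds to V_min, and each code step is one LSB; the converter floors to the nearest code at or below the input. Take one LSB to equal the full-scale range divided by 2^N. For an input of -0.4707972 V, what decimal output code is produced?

Span: 0.7 V − (-0.7 V) = 1.4 V. LSB = 1.4 V / 2^15 ≈ 42.72 µV.
code = ⌊(V_in − V_min)/LSB⌋ = ⌊(V_in − V_min) × 2^15 / range⌋
     = ⌊(-0.4707972 − (-0.7)) × 32768 / 1.4⌋ = ⌊0.2292028 × 32768/1.4⌋
     = ⌊5364.655⌋ = 5364.

5364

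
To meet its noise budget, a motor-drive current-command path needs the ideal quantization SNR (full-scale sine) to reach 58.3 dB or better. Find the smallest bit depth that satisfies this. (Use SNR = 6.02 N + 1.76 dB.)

Required N = ⌈(58.3 − 1.76)/6.02⌉ = ⌈9.392⌉ = 10.

10 bits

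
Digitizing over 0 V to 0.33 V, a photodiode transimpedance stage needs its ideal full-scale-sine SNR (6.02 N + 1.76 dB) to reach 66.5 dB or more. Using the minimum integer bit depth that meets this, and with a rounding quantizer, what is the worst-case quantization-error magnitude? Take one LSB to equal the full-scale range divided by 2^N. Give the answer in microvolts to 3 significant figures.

80.6 µV

Range is 0.33 V.
Required N = ⌈(66.5 − 1.76)/6.02⌉ = ⌈10.754⌉ = 11.
Step size = 0.33/2048 V = 161.13 µV.
|e|_max = LSB/2 = 80.6 µV.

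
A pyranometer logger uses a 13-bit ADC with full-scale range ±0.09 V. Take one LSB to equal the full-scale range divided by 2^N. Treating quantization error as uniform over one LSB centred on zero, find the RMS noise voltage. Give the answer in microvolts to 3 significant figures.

The full-scale span is 0.09 − (-0.09) = 0.18 V.
Step size = 0.18/8192 V = 21.973 µV.
σ_q = LSB/√12 = 21.973 µV/3.4641 = 6.34 µV.

6.34 µV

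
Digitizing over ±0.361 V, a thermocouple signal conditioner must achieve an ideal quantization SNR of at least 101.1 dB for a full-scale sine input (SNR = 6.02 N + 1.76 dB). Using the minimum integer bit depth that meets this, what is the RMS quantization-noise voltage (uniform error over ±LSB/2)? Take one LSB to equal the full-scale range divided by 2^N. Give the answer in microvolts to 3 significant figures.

Span: 0.361 V − (-0.361 V) = 0.722 V.
6.02 N + 1.76 ≥ 101.1 gives N ≥ 16.502, so the minimum integer is 17.
LSB = 0.722 V / 2^17 = 5.5084 µV.
RMS noise = LSB/√12 = 1.59 µV.

1.59 µV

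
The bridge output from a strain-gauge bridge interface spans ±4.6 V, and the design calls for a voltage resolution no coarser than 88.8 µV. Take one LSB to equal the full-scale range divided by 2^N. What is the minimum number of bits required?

The full-scale span is 4.6 − (-4.6) = 9.2 V.
Need 2^N ≥ 9.2 V / 88.8 µV = 103600 → N_min = 17.

17 bits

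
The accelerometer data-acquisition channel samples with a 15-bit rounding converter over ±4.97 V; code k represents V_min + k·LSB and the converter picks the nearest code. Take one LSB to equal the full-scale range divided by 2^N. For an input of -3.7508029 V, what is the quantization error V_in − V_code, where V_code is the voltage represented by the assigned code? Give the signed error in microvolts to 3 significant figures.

+54.6 µV

Span: 4.97 V − (-4.97 V) = 9.94 V. LSB = 9.94 V / 2^15 ≈ 303.3 µV.
(V_in − V_min)/LSB = (-3.7508029 − (-4.97)) × 32768/9.94 = 4019.1801 → nearest code k = 4019.
Reconstructed level: -4.97 + 4019 × 9.94/32768 V = -3.7508575439 V.
e = -3.7508029 − (-3.7508575439) = +54.6 µV.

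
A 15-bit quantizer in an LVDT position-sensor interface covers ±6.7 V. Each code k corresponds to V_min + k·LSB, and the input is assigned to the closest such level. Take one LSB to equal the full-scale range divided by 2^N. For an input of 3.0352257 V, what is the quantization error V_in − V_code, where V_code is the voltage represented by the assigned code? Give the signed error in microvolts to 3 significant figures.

The full-scale span is 6.7 − (-6.7) = 13.4 V. LSB = 13.4 V / 2^15 ≈ 408.9 µV.
(V_in − V_min)/LSB = (3.0352257 − (-6.7)) × 32768/13.4 = 23806.2594 → nearest code k = 23806.
V_code = V_min + k × range/2^15 = -6.7 + 23806 × 13.4/32768 = 3.0351196289 V.
V_in − V_code = 3.0352257 − (3.0351196289) = +106 µV.

+106 µV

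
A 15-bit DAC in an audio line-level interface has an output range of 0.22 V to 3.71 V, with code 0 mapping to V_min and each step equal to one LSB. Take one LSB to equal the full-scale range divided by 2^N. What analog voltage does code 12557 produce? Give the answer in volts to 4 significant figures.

1.557 V

Span: 3.71 V − (0.22 V) = 3.49 V. LSB = 3.49 V / 2^15.
Output = V_min + (12557/32768) × range = 0.22 + 0.383209 × 3.49 V
      = 0.22 V + 1.33740 V = 1.55740 V.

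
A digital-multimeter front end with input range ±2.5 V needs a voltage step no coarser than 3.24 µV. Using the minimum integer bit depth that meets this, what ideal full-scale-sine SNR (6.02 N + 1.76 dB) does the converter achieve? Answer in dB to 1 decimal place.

128.2 dB

Span: 2.5 V − (-2.5 V) = 5 V.
Levels needed ≥ 5/3.24 µV = 1.543e6. 2^21 = 2097152 suffices, so N_min = 21.
SNR = 6.02 × 21 + 1.76 = 128.18 dB.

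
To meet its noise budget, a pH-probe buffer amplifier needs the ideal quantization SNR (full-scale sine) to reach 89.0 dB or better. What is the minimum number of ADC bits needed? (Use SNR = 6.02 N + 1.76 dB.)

15 bits

Solving 6.02 N ≥ 89.0 − 1.76: N ≥ 14.492. Round up → N = 15.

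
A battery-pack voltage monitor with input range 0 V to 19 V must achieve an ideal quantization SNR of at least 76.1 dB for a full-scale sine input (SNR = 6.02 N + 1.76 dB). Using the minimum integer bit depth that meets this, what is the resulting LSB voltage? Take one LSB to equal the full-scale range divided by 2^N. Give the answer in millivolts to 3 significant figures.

Span = 19 V.
Required N = ⌈(76.1 − 1.76)/6.02⌉ = ⌈12.349⌉ = 13.
Step size = 19/8192 V = 2.32 mV.

2.32 mV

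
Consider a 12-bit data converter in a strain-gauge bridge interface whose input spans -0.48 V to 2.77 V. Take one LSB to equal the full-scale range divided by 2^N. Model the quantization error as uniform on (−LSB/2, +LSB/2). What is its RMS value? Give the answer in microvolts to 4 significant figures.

Span: 2.77 V − (-0.48 V) = 3.25 V.
One LSB is 3.25 V / 4096 = 0.793457 mV.
RMS of a uniform error over width LSB is LSB/√12 = 229.1 µV.

229.1 µV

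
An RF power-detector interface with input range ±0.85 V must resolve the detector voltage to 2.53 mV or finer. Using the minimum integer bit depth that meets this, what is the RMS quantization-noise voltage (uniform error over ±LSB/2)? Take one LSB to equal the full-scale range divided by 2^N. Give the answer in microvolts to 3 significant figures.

479 µV

Range = 0.85 − (-0.85) = 1.7 V.
Levels needed ≥ 1.7/2.53 mV = 671.9. 2^10 = 1024 suffices, so N_min = 10.
One LSB is 1.7 V / 1024 = 1.6602 mV.
σ_q = LSB/√12 = 1.6602 mV/3.4641 = 479 µV.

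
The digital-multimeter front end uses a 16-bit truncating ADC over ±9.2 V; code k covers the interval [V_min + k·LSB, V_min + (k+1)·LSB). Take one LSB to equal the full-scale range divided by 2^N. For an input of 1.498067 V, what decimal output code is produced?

38103

The full-scale span is 9.2 − (-9.2) = 18.4 V. LSB = 18.4 V / 2^16 ≈ 280.8 µV.
V_in − V_min = 1.498067 − (-9.2) = 10.698067 V.
Divide by LSB: 10.698067 × 65536/18.4 = 38103.7239.
Truncating gives code 38103.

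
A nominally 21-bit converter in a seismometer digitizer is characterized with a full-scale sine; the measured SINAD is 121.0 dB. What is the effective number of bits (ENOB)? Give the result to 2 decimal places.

Inverting SNR = 6.02 N + 1.76: N_eff = (121.0 − 1.76)/6.02 = 19.8073.

19.81 bits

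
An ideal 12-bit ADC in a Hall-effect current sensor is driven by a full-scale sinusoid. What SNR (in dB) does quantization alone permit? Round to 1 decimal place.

74.0 dB

6.02(12) + 1.76 = 72.24 + 1.76 = 74.00 dB.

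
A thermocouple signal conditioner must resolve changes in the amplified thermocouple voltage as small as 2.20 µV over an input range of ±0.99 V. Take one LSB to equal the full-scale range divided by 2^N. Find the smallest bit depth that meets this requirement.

Range = 0.99 − (-0.99) = 1.98 V.
Need 2^N ≥ 1.98 V / 2.20 µV = 900000 → N_min = 20.

20 bits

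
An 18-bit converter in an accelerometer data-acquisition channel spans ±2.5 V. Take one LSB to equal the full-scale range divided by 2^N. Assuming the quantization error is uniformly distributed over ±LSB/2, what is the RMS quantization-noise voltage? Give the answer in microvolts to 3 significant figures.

Full-scale range = 2.5 V − (-2.5 V) = 5 V.
LSB = 5 V ÷ 2^18 = 5/262144 V = 19.073 µV.
For a uniform distribution on [−LSB/2, +LSB/2], V_rms = LSB/√12 = 19.073 µV/3.4641 = 5.51 µV.

5.51 µV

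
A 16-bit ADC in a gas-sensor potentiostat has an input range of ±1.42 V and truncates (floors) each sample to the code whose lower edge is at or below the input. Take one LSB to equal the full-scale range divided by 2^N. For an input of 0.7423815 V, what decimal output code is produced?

49899

Range = 1.42 − (-1.42) = 2.84 V. LSB = 2.84 V / 2^16 ≈ 43.33 µV.
V_in − V_min = 0.7423815 − (-1.42) = 2.1623815 V.
Divide by LSB: 2.1623815 × 65536/2.84 = 49899.2373.
Truncating gives code 49899.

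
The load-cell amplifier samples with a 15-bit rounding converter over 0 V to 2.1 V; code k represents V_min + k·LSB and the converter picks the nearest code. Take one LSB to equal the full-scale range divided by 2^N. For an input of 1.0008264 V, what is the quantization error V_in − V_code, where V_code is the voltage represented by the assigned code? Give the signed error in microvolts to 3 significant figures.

−18.9 µV

Span = 2.1 V. LSB = 2.1 V / 2^15 ≈ 64.09 µV.
(1.0008264 − (0)) / LSB = 1.0008264 × 32768/2.1 = 15616.7045. Nearest integer: k = 15617.
Reconstructed level: 0 + 15617 × 2.1/32768 V = 1.0008453369 V.
V_in − V_code = 1.0008264 − (1.0008453369) = −18.9 µV.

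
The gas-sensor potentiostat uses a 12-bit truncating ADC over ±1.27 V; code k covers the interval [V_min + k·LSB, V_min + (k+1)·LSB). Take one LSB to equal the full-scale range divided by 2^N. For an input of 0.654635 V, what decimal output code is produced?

3103

The full-scale span is 1.27 − (-1.27) = 2.54 V. LSB = 2.54 V / 2^12 ≈ 0.6201 mV.
(V_in − V_min) × 2^12/range = (0.654635 − (-1.27)) × 4096/2.54 = 3103.663.
Floor → code = 3103.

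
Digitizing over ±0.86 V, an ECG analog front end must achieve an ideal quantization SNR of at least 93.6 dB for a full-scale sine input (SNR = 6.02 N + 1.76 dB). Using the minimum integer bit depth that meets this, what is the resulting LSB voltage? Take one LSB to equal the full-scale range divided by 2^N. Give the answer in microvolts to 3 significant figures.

Full-scale range = 0.86 V − (-0.86 V) = 1.72 V.
Required N = ⌈(93.6 − 1.76)/6.02⌉ = ⌈15.256⌉ = 16.
LSB = 1.72 V / 2^16 = 26.2 µV.

26.2 µV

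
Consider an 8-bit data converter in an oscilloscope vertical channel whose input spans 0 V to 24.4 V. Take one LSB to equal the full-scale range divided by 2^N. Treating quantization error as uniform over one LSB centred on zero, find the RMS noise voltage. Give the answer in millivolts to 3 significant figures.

27.5 mV

Span = 24.4 V.
LSB = 24.4 V / 2^8 = 95.313 mV.
V_rms = LSB/√12 = 95.313 mV / √12 = 27.5 mV.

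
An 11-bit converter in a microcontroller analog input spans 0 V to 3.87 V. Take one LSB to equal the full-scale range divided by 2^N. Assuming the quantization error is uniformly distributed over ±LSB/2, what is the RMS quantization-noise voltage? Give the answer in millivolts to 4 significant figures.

0.5455 mV

Span = 3.87 V.
One LSB is 3.87 V / 2048 = 1.88965 mV.
For a uniform distribution on [−LSB/2, +LSB/2], V_rms = LSB/√12 = 1.88965 mV/3.4641 = 0.5455 mV.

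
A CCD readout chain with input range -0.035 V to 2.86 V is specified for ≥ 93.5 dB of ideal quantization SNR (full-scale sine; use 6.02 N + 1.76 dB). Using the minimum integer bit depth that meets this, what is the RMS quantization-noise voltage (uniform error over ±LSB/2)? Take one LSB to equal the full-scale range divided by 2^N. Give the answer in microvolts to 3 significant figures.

Range = 2.86 − (-0.035) = 2.895 V.
6.02 N + 1.76 ≥ 93.5 gives N ≥ 15.239, so the minimum integer is 16.
Step size = 2.895/65536 V = 44.174 µV.
σ_q = LSB/√12 = 44.174 µV/3.4641 = 12.8 µV.

12.8 µV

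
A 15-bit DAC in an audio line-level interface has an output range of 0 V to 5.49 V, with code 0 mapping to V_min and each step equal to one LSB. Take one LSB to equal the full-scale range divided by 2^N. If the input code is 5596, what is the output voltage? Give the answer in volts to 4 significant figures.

0.9376 V

Span = 5.49 V. LSB = 5.49 V / 2^15.
V_out = V_min + code × LSB = 0 V + 5596 × 5.49 V / 32768
      = 0 + 0.937562 = 0.937562 V.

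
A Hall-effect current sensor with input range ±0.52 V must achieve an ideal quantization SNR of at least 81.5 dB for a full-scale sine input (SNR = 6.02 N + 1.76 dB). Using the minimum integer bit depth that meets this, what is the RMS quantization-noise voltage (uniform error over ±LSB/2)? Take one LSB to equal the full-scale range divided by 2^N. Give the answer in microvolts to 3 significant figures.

18.3 µV

The full-scale span is 0.52 − (-0.52) = 1.04 V.
Required N = ⌈(81.5 − 1.76)/6.02⌉ = ⌈13.246⌉ = 14.
One LSB is 1.04 V / 16384 = 63.477 µV.
V_rms = LSB/√12 = 18.3 µV.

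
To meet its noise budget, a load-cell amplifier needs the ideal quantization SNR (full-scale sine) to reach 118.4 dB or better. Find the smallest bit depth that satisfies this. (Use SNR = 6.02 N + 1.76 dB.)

20 bits

Required N = ⌈(118.4 − 1.76)/6.02⌉ = ⌈19.375⌉ = 20.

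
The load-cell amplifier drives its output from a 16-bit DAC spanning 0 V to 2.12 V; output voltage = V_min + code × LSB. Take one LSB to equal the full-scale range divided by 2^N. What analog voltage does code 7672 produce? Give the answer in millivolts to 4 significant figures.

Span = 2.12 V. LSB = 2.12 V / 2^16.
V_out = 0 + 7672 × (2.12/65536) V
      = 0 V + 0.248179 V = 0.248179 V.

248.2 mV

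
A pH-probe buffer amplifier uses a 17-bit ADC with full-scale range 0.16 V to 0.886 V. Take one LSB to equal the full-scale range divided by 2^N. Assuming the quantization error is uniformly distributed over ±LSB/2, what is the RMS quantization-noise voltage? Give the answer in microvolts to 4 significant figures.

1.599 µV

Span: 0.886 V − (0.16 V) = 0.726 V.
One LSB is 0.726 V / 131072 = 5.53894 µV.
V_rms = LSB/√12 = 5.53894 µV / √12 = 1.599 µV.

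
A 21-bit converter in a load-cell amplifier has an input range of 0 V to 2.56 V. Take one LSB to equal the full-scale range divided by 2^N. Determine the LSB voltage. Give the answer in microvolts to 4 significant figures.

1.221 µV

Span = 2.56 V.
There are 2^21 = 2097152 steps.
LSB = 2.56 V / 2^21 = 1.221 µV.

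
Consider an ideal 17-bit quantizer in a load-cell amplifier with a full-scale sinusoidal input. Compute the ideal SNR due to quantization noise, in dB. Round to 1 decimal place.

6.02(17) + 1.76 = 102.34 + 1.76 = 104.10 dB.

104.1 dB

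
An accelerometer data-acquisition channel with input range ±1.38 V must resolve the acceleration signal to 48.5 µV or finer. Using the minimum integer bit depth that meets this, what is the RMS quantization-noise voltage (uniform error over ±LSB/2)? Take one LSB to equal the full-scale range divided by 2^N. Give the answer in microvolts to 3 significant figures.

Span: 1.38 V − (-1.38 V) = 2.76 V.
Levels needed ≥ 2.76/48.5 µV = 56910. 2^16 = 65536 suffices, so N_min = 16.
One LSB is 2.76 V / 65536 = 42.114 µV.
σ_q = LSB/√12 = 42.114 µV/3.4641 = 12.2 µV.

12.2 µV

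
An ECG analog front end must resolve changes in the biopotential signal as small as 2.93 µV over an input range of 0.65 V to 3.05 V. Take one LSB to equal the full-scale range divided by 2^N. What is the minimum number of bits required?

Span: 3.05 V − (0.65 V) = 2.4 V.
2.4 V / 2.93 µV = 819100. Since 2^19 = 524288 and 2^20 = 1048576, N = 20.

20 bits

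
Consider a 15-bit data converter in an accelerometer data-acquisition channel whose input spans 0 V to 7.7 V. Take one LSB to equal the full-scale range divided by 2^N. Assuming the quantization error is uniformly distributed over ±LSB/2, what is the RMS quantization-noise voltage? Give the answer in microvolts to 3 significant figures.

Range is 7.7 V.
LSB = 7.7 V ÷ 2^15 = 7.7/32768 V = 234.99 µV.
For a uniform distribution on [−LSB/2, +LSB/2], V_rms = LSB/√12 = 234.99 µV/3.4641 = 67.8 µV.

67.8 µV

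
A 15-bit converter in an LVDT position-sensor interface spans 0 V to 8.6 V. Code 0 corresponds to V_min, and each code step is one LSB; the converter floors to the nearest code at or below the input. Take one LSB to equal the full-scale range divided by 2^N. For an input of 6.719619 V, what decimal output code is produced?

25603

V_FS = 8.6 V. LSB = 8.6 V / 2^15 ≈ 262.5 µV.
V_in − V_min = 6.719619 − (0) = 6.719619 V.
Divide by LSB: 6.719619 × 32768/8.6 = 25603.3111.
Truncating gives code 25603.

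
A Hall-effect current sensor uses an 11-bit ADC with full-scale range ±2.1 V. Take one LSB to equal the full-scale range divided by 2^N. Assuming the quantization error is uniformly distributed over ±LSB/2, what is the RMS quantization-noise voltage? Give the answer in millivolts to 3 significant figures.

The full-scale span is 2.1 − (-2.1) = 4.2 V.
LSB = 4.2 V / 2^11 = 2.0508 mV.
σ_q = LSB/√12 = 2.0508 mV/3.4641 = 0.592 mV.

0.592 mV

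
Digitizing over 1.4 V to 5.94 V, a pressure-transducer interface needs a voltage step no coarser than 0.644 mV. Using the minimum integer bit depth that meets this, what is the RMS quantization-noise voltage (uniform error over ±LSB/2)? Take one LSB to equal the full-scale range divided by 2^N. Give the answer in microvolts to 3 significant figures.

160 µV

Span: 5.94 V − (1.4 V) = 4.54 V.
Need 2^N ≥ 4.54 V / 0.644 mV = 7050 → N_min = 13.
One LSB is 4.54 V / 8192 = 0.55420 mV.
V_rms = LSB/√12 = 160 µV.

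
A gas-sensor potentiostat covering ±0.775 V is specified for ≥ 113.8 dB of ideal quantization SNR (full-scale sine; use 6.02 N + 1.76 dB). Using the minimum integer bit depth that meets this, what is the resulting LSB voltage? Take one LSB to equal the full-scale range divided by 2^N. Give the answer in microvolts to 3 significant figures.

Full-scale range = 0.775 V − (-0.775 V) = 1.55 V.
6.02 N + 1.76 ≥ 113.8 gives N ≥ 18.611, so the minimum integer is 19.
LSB = 1.55 V ÷ 2^19 = 1.55/524288 V = 2.96 µV.

2.96 µV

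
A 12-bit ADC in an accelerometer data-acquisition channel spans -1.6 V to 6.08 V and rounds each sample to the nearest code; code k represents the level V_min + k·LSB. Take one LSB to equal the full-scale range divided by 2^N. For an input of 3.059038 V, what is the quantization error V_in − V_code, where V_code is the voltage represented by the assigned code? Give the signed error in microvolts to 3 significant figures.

Range = 6.08 − (-1.6) = 7.68 V. LSB = 7.68 V / 2^12 ≈ 1.875 mV.
(V_in − V_min)/LSB = (3.059038 − (-1.6)) × 4096/7.68 = 2484.8203 → nearest code k = 2485.
V_code = -1.6 + (2485/4096) × 7.68 = 3.059375000 V.
V_in − V_code = 3.059038 − (3.059375000) = −337 µV.

−337 µV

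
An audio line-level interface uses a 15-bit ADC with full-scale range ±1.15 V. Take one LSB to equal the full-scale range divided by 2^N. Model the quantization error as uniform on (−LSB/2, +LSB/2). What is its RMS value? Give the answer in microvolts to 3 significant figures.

20.3 µV

Range = 1.15 − (-1.15) = 2.3 V.
Step size = 2.3/32768 V = 70.190 µV.
RMS of a uniform error over width LSB is LSB/√12 = 20.3 µV.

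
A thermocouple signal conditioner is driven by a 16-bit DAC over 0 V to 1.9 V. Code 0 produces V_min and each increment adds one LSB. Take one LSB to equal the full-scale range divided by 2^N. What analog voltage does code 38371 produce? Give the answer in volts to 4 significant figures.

1.112 V

Range is 1.9 V. LSB = 1.9 V / 2^16.
V_out = V_min + code × LSB = 0 V + 38371 × 1.9 V / 65536
      = 0 + 1.11244 = 1.11244 V.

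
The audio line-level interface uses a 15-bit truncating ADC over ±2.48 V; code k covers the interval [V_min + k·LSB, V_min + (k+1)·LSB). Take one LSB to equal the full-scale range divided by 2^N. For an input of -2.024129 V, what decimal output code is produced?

3011

Range = 2.48 − (-2.48) = 4.96 V. LSB = 4.96 V / 2^15 ≈ 151.4 µV.
(V_in − V_min) × 2^15/range = (-2.024129 − (-2.48)) × 32768/4.96 = 3011.690.
Floor → code = 3011.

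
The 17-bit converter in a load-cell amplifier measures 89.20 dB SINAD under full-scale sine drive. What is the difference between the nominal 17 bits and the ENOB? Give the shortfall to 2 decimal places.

2.48 bits

N_eff = (89.20 − 1.76)/6.02 = 14.5249 bits.
17 − 14.5249 = 2.48 bits below nominal.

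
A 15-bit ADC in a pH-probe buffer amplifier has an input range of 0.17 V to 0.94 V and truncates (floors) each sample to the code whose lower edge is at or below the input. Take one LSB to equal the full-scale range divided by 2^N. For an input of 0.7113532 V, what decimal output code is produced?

23037

Range = 0.94 − (0.17) = 0.77 V. LSB = 0.77 V / 2^15 ≈ 23.50 µV.
code = ⌊(V_in − V_min)/LSB⌋ = ⌊(V_in − V_min) × 2^15 / range⌋
     = ⌊(0.7113532 − (0.17)) × 32768 / 0.77⌋ = ⌊0.5413532 × 32768/0.77⌋
     = ⌊23037.742⌋ = 23037.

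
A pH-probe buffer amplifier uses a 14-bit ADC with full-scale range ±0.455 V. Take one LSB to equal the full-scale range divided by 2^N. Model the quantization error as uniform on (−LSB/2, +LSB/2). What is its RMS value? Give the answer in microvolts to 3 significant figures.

Range = 0.455 − (-0.455) = 0.91 V.
Step size = 0.91/16384 V = 55.542 µV.
For a uniform distribution on [−LSB/2, +LSB/2], V_rms = LSB/√12 = 55.542 µV/3.4641 = 16.0 µV.

16.0 µV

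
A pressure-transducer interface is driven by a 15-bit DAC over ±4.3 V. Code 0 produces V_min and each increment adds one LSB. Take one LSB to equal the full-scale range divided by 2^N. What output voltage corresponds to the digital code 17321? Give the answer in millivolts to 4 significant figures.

245.9 mV

Span: 4.3 V − (-4.3 V) = 8.6 V. LSB = 8.6 V / 2^15.
V_out = -4.3 + 17321 × (8.6/32768) V
      = -4.3 + 4.54592 = 0.245917 V.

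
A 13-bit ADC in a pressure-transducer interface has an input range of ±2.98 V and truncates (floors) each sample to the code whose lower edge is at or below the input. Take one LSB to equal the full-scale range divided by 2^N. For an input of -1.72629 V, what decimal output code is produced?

The full-scale span is 2.98 − (-2.98) = 5.96 V. LSB = 5.96 V / 2^13 ≈ 0.7275 mV.
code = ⌊(V_in − V_min)/LSB⌋ = ⌊(V_in − V_min) × 2^13 / range⌋
     = ⌊(-1.72629 − (-2.98)) × 8192 / 5.96⌋ = ⌊1.25371 × 8192/5.96⌋
     = ⌊1723.220⌋ = 1723.

1723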